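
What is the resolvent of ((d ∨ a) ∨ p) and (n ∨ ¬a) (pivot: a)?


The clauses contain complementary literals a and ¬a.
Resolution eliminates this pair and disjoins the remaining literals (merging duplicates).

((p ∨ d) ∨ n)


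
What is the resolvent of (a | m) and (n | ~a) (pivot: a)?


The clauses contain complementary literals a and ~a.
Resolution eliminates this pair and disjoins the remaining literals (merging duplicates).

(m | n)


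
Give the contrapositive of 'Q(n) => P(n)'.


The contrapositive of (P → Q) is (¬Q → ¬P); it is logically equivalent to the original.
Here P = 'Q(n)' and Q = 'P(n)'.

If not (P(n)), then not (Q(n)).


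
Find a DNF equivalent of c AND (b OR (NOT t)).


Step 1: Distribute ∧ over ∨: c ∧ (b ∨ (¬t)) = (c ∧ b) ∨ (c ∧ (¬t)).

(c AND b) OR (c AND (NOT t))


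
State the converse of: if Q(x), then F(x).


The converse of (P → Q) is (Q → P). It is not in general equivalent to the original.
Here P = 'Q(x)' and Q = 'F(x)'.

If F(x), then Q(x).


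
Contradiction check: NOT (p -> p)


Truth table over {p}:
p | φ
-----
F | F
T | F
Every row is false.

Yes, it is a contradiction.


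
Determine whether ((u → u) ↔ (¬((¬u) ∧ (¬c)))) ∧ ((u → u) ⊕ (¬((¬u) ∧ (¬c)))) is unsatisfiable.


Truth table over {c, u}:
c | u | φ
---------
F | F | F
T | F | F
F | T | F
T | T | F
Every row is false.

Yes, it is a contradiction.


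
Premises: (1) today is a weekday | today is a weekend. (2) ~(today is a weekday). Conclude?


Disjunctive syllogism: from (P ∨ Q) and ¬P, infer Q.
One disjunct, 'today is a weekday', is ruled out; the other must hold.

today is a weekend


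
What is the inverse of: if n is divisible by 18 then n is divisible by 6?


The inverse of (P → Q) is (¬P → ¬Q). It is equivalent to the converse, not to the original.
Here P = 'n is divisible by 18' and Q = 'n is divisible by 6'.

If not (n is divisible by 18), then not (n is divisible by 6).


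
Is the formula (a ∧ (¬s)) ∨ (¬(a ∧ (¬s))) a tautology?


Build the truth table over {a, s}:
a | s | φ
---------
F | F | T
T | F | T
F | T | T
T | T | T
Every row evaluates to true.

Yes, it is a tautology.


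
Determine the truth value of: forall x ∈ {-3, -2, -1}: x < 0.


Evaluate the predicate on each element: -3:True, -2:True, -1:True.
Every element satisfies the predicate.

True


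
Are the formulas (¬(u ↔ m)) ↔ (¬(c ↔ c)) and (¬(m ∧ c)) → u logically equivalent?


Compare truth tables:
c | m | u | φ | ψ
-----------------
F | F | F | T | F
T | F | F | T | F
F | T | F | F | F
T | T | F | F | T
F | F | T | F | T
T | F | T | F | T
F | T | T | T | T
T | T | T | T | T
They differ at row 1 (c=F, m=F, u=F): φ=T but ψ=F.

No, they are not logically equivalent.


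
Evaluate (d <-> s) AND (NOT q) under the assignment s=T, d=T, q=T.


Substitute s=T, d=T, q=T:
d <-> s = T <-> T = T
NOT q = F
(d <-> s) AND (NOT q) = T AND F = F

F


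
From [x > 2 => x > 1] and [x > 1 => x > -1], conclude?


Hypothetical syllogism: from (P → Q) and (Q → R), infer (P → R).
Chain the two implications through the shared middle term 'x > 1'.

x > 2 => x > -1


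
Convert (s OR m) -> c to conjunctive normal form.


Step 1: Rewrite as ¬(s ∨ m) ∨ c = (¬s ∧ ¬m) ∨ c.
Step 2: Distribute ∨ over ∧.

((NOT s) OR c) AND ((NOT m) OR c)


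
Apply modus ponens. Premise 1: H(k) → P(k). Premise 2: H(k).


Modus ponens: from (P → Q) and P, infer Q.
P = 'H(k)' is asserted, and P → Q holds, so Q follows.

P(k).


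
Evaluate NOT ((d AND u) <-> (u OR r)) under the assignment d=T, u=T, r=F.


Substitute d=T, u=T, r=F:
d AND u = T AND T = T
u OR r = T OR F = T
(d AND u) <-> (u OR r) = T <-> T = T
NOT ((d AND u) <-> (u OR r)) = F

F


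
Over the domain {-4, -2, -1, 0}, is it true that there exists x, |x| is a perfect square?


Evaluate the predicate on each element: -4:T, -2:F, -1:T, 0:T.
Witness x = -4 satisfies the predicate.

T


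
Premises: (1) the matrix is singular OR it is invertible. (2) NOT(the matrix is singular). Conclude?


Disjunctive syllogism: from (P ∨ Q) and ¬P, infer Q.
One disjunct, 'the matrix is singular', is ruled out; the other must hold.

it is invertible


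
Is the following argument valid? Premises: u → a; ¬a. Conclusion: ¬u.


This matches the form of modus tollens: the conclusion follows in every model of the premises.

Valid.


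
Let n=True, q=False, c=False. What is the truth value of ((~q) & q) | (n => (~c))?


Substitute n=True, q=False, c=False:
~q = True
(~q) & q = True & False = False
~c = True
n => (~c) = True => True = True
((~q) & q) | (n => (~c)) = False | True = True

True


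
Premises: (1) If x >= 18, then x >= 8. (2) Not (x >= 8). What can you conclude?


Modus tollens: from (P → Q) and ¬Q, infer ¬P.
Q = 'x >= 8' is denied; since P → Q, P must also fail.

Not (x >= 18).


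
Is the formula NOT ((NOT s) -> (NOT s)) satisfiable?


Check all 2 assignments over {s}:
s | φ
-----
F | F
T | F
No assignment makes the formula true.

Unsatisfiable.


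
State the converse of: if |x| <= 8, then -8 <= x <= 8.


The converse of (P → Q) is (Q → P). It is not in general equivalent to the original.
Here P = '|x| <= 8' and Q = '-8 <= x <= 8'.

If -8 <= x <= 8, then |x| <= 8.


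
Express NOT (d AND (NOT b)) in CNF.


Step 1: Apply De Morgan: ¬(d ∧ (¬b)) = ¬d ∨ ¬(¬b).
Step 2: Eliminate any double negations (¬¬X = X).

(NOT d) OR b


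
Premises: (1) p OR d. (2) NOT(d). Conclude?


Disjunctive syllogism: from (P ∨ Q) and ¬P, infer Q.
One disjunct, 'd', is ruled out; the other must hold.

p


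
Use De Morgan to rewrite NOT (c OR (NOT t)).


De Morgan: the negation of a disjunction is the conjunction of the negations.
Distribute NOT across OR, flipping it to AND, and negate each literal.

(NOT c) AND t


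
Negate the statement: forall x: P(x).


¬(forall x: φ) = exists x: ¬φ, and ¬(exists x: φ) = forall x: ¬φ.
Apply to the universal statement.

exists x: ~(P(x))


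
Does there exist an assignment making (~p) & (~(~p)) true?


Check all 2 assignments over {p}:
p | φ
-----
False | False
True | False
No assignment makes the formula true.

Unsatisfiable.


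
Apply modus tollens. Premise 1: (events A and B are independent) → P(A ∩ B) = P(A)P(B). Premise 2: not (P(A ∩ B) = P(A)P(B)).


Modus tollens: from (P → Q) and ¬Q, infer ¬P.
Q = 'P(A ∩ B) = P(A)P(B)' is denied; since P → Q, P must also fail.

Not ((events A and B are independent)).


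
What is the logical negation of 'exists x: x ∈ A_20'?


¬(forall x: φ) = exists x: ¬φ, and ¬(exists x: φ) = forall x: ¬φ.
Apply to the existential statement.

forall x: ~(x ∈ A_20)


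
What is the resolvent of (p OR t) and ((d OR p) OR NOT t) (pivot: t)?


The clauses contain complementary literals t and NOTt.
Resolution eliminates this pair and disjoins the remaining literals (merging duplicates).

(p OR d)


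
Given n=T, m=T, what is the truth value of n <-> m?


Biconditional is true when both operands have the same truth value.
Substitute: n=T, m=T.
T <-> T evaluates to T.

T


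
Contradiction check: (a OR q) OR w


Truth table over {a, q, w}:
a | q | w | φ
-------------
F | F | F | F
T | F | F | T
F | T | F | T
T | T | F | T
F | F | T | T
T | F | T | T
F | T | T | T
T | T | T | T
Satisfying assignment at row 2: a=T, q=F, w=F gives T.

No, it is not a contradiction.


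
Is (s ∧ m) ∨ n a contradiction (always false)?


Truth table over {m, n, s}:
m | n | s | φ
-------------
F | F | F | F
T | F | F | F
F | T | F | T
T | T | F | T
F | F | T | F
T | F | T | T
F | T | T | T
T | T | T | T
Satisfying assignment at row 3: m=F, n=T, s=F gives T.

No, it is not a contradiction.


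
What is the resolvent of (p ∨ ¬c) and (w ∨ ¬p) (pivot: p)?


The clauses contain complementary literals p and ¬p.
Resolution eliminates this pair and disjoins the remaining literals (merging duplicates).

(¬c ∨ w)


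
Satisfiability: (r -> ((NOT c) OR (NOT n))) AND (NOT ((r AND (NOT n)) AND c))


Search for a satisfying assignment over {c, n, r}.
Try c=F, n=F, r=F: the formula evaluates to T.
A satisfying assignment exists.

Satisfiable.


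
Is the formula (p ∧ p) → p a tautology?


Build the truth table over {p}:
p | φ
-----
F | T
T | T
Every row evaluates to true.

Yes, it is a tautology.


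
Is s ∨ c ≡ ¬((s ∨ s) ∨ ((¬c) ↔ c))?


Compare truth tables:
c | s | φ | ψ
-------------
F | F | F | T
T | F | T | T
F | T | T | F
T | T | T | F
They differ at row 1 (c=F, s=F): φ=F but ψ=T.

No, they are not logically equivalent.


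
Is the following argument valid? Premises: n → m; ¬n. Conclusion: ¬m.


This is denying the antecedent (fallacy). There exist truth assignments where the premises are all true but the conclusion is false.

Invalid.


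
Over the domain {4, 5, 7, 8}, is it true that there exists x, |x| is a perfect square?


Evaluate the predicate on each element: 4:T, 5:F, 7:F, 8:F.
Witness x = 4 satisfies the predicate.

T


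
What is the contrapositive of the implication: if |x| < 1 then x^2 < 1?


The contrapositive of (P → Q) is (¬Q → ¬P); it is logically equivalent to the original.
Here P = '|x| < 1' and Q = 'x^2 < 1'.

If not (x^2 < 1), then not (|x| < 1).


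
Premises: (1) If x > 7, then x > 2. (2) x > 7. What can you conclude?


Modus ponens: from (P → Q) and P, infer Q.
P = 'x > 7' is asserted, and P → Q holds, so Q follows.

x > 2.


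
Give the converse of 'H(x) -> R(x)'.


The converse of (P → Q) is (Q → P). It is not in general equivalent to the original.
Here P = 'H(x)' and Q = 'R(x)'.

If R(x), then H(x).


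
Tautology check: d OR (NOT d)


Build the truth table over {d}:
d | φ
-----
F | T
T | T
Every row evaluates to true.

Yes, it is a tautology.


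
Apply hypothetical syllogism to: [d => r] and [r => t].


Hypothetical syllogism: from (P → Q) and (Q → R), infer (P → R).
Chain the two implications through the shared middle term 'r'.

d => t


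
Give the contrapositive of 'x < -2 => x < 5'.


The contrapositive of (P → Q) is (¬Q → ¬P); it is logically equivalent to the original.
Here P = 'x < -2' and Q = 'x < 5'.

If not (x < 5), then not (x < -2).


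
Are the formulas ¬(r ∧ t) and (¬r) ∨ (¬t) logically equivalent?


Compare truth tables:
r | t | φ | ψ
-------------
F | F | T | T
T | F | T | T
F | T | T | T
T | T | F | F
The columns φ and ψ agree on every row.

Yes, they are logically equivalent.


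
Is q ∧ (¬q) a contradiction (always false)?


Truth table over {q}:
q | φ
-----
F | F
T | F
Every row is false.

Yes, it is a contradiction.


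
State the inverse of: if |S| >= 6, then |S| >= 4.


The inverse of (P → Q) is (¬P → ¬Q). It is equivalent to the converse, not to the original.
Here P = '|S| >= 6' and Q = '|S| >= 4'.

If not (|S| >= 6), then not (|S| >= 4).


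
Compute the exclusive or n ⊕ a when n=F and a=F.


Exclusive or is true when exactly one operand is true.
Substitute: n=F, a=F.
F ⊕ F evaluates to F.

F


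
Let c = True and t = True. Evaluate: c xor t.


Exclusive or is true when exactly one operand is true.
Substitute: c=True, t=True.
True xor True evaluates to False.

False


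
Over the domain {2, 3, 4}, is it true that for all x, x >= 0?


Evaluate the predicate on each element: 2:T, 3:T, 4:T.
Every element satisfies the predicate.

T


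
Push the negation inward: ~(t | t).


De Morgan: the negation of a disjunction is the conjunction of the negations.
Distribute ~ across |, flipping it to &, and negate each literal.

(~t) & (~t)


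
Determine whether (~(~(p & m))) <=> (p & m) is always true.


Build the truth table over {m, p}:
m | p | φ
---------
False | False | True
True | False | True
False | True | True
True | True | True
Every row evaluates to true.

Yes, it is a tautology.


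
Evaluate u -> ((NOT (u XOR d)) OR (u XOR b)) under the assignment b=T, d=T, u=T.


Substitute b=T, d=T, u=T:
u XOR d = T XOR T = F
NOT (u XOR d) = T
u XOR b = T XOR T = F
(NOT (u XOR d)) OR (u XOR b) = T OR F = T
u -> ((NOT (u XOR d)) OR (u XOR b)) = T -> T = T

T


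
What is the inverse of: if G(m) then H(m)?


The inverse of (P → Q) is (¬P → ¬Q). It is equivalent to the converse, not to the original.
Here P = 'G(m)' and Q = 'H(m)'.

If not (G(m)), then not (H(m)).


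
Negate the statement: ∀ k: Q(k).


¬(∀ x: φ) = ∃ x: ¬φ, and ¬(∃ x: φ) = ∀ x: ¬φ.
Apply to the universal statement.

∃ k: ¬(Q(k))


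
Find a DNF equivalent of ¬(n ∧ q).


Step 1: Apply De Morgan: ¬(n ∧ q) = ¬n ∨ ¬q.

(¬n) ∨ (¬q)


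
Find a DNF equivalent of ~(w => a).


Step 1: Rewrite implication then negate: ¬(¬w ∨ a) = w ∧ ¬a.

w & (~a)


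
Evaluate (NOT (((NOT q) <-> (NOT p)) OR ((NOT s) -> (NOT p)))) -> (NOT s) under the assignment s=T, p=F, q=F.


Substitute s=T, p=F, q=F:
NOT q = T
NOT p = T
(NOT q) <-> (NOT p) = T <-> T = T
NOT s = F
NOT p = T
(NOT s) -> (NOT p) = F -> T = T
((NOT q) <-> (NOT p)) OR ((NOT s) -> (NOT p)) = T OR T = T
NOT (((NOT q) <-> (NOT p)) OR ((NOT s) -> (NOT p))) = F
NOT s = F
(NOT (((NOT q) <-> (NOT p)) OR ((NOT s) -> (NOT p)))) -> (NOT s) = F -> F = T

T


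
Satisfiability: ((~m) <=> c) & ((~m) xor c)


Check all 4 assignments over {c, m}:
c | m | φ
---------
False | False | False
True | False | False
False | True | False
True | True | False
No assignment makes the formula true.

Unsatisfiable.


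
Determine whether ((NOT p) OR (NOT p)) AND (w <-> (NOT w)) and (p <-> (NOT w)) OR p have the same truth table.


Compare truth tables:
p | w | φ | ψ
-------------
F | F | F | F
T | F | F | T
F | T | F | T
T | T | F | T
They differ at row 2 (p=T, w=F): φ=F but ψ=T.

No, they are not logically equivalent.


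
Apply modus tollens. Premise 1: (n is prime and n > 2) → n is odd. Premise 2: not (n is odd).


Modus tollens: from (P → Q) and ¬Q, infer ¬P.
Q = 'n is odd' is denied; since P → Q, P must also fail.

Not ((n is prime and n > 2)).


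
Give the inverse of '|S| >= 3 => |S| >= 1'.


The inverse of (P → Q) is (¬P → ¬Q). It is equivalent to the converse, not to the original.
Here P = '|S| >= 3' and Q = '|S| >= 1'.

If not (|S| >= 3), then not (|S| >= 1).


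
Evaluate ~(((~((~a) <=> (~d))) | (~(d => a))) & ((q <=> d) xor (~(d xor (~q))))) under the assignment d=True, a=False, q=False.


Substitute d=True, a=False, q=False:
… (earlier sub-steps elided)
d => a = True => False = False
~(d => a) = True
(~((~a) <=> (~d))) | (~(d => a)) = True | True = True
q <=> d = False <=> True = False
~q = True
d xor (~q) = True xor True = False
~(d xor (~q)) = True
(q <=> d) xor (~(d xor (~q))) = False xor True = True
((~((~a) <=> (~d))) | (~(d => a))) & ((q <=> d) xor (~(d xor (~q)))) = True & True = True
~(((~((~a) <=> (~d))) | (~(d => a))) & ((q <=> d) xor (~(d xor (~q))))) = False

False


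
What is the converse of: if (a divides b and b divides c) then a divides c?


The converse of (P → Q) is (Q → P). It is not in general equivalent to the original.
Here P = '(a divides b and b divides c)' and Q = 'a divides c'.

If a divides c, then (a divides b and b divides c).


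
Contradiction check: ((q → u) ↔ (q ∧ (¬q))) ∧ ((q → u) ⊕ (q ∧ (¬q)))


Truth table over {q, u}:
q | u | φ
---------
F | F | F
T | F | F
F | T | F
T | T | F
Every row is false.

Yes, it is a contradiction.


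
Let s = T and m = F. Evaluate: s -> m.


Implication is false only when antecedent is true and consequent is false.
Substitute: s=T, m=F.
T -> F evaluates to F.

F


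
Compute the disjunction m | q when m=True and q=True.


Disjunction is false only when both operands are false.
Substitute: m=True, q=True.
True | True evaluates to True.

True


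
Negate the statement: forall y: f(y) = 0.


¬(forall x: φ) = exists x: ¬φ, and ¬(exists x: φ) = forall x: ¬φ.
Apply to the universal statement.

exists y: ~(f(y) = 0)


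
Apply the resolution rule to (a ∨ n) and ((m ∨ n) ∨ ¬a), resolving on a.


The clauses contain complementary literals a and ¬a.
Resolution eliminates this pair and disjoins the remaining literals (merging duplicates).

(n ∨ m)


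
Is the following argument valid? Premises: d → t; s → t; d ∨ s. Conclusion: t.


This matches the form of proof by cases: the conclusion follows in every model of the premises.

Valid.


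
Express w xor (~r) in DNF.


Step 1: w ⊕ (¬r) is true exactly when they disagree: (w ∧ ¬(¬r)) ∨ (¬w ∧ (¬r)).
Step 2: Eliminate any double negations (¬¬X = X).

(w & r) | ((~w) & (~r))


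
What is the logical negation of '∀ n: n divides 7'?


¬(∀ x: φ) = ∃ x: ¬φ, and ¬(∃ x: φ) = ∀ x: ¬φ.
Apply to the universal statement.

∃ n: ¬(n divides 7)


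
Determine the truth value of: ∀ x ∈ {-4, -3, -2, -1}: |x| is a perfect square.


Evaluate the predicate on each element: -4:T, -3:F, -2:F, -1:T.
Counterexample x = -3 fails the predicate.

F


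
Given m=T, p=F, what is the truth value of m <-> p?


Biconditional is true when both operands have the same truth value.
Substitute: m=T, p=F.
T <-> F evaluates to F.

F


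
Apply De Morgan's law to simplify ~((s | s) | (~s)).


De Morgan: the negation of a disjunction is the conjunction of the negations.
Distribute ~ across |, flipping it to &, and negate each literal.

((~s) & (~s)) & s


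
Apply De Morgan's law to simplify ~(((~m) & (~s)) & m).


De Morgan: the negation of a conjunction is the disjunction of the negations.
Distribute ~ across &, flipping it to |, and negate each literal.

(m | s) | (~m)


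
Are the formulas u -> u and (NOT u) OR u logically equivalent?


Compare truth tables:
u | φ | ψ
---------
F | T | T
T | T | T
The columns φ and ψ agree on every row.

Yes, they are logically equivalent.


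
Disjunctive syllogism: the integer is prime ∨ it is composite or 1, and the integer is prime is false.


Disjunctive syllogism: from (P ∨ Q) and ¬P, infer Q.
One disjunct, 'the integer is prime', is ruled out; the other must hold.

it is composite or 1


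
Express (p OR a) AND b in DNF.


Step 1: Distribute ∧ over ∨: (p ∨ a) ∧ b = (p ∧ b) ∨ (a ∧ b).

(p AND b) OR (a AND b)


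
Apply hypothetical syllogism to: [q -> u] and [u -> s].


Hypothetical syllogism: from (P → Q) and (Q → R), infer (P → R).
Chain the two implications through the shared middle term 'u'.

q -> s


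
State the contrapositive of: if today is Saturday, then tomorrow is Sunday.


The contrapositive of (P → Q) is (¬Q → ¬P); it is logically equivalent to the original.
Here P = 'today is Saturday' and Q = 'tomorrow is Sunday'.

If not (tomorrow is Sunday), then not (today is Saturday).


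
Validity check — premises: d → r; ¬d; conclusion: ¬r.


This is denying the antecedent (fallacy). There exist truth assignments where the premises are all true but the conclusion is false.

Invalid.


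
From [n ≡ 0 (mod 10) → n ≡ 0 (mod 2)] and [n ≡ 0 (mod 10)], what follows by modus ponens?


Modus ponens: from (P → Q) and P, infer Q.
P = 'n ≡ 0 (mod 10)' is asserted, and P → Q holds, so Q follows.

n ≡ 0 (mod 2).


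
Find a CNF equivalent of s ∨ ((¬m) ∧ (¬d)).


Step 1: Distribute ∨ over ∧: s ∨ ((¬m) ∧ (¬d)) = (s ∨ (¬m)) ∧ (s ∨ (¬d)).

(s ∨ (¬m)) ∧ (s ∨ (¬d))


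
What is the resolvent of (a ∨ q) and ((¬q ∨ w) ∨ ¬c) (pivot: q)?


The clauses contain complementary literals q and ¬q.
Resolution eliminates this pair and disjoins the remaining literals (merging duplicates).

((a ∨ ¬c) ∨ w)


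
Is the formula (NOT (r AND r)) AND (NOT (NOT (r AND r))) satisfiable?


Check all 2 assignments over {r}:
r | φ
-----
F | F
T | F
No assignment makes the formula true.

Unsatisfiable.


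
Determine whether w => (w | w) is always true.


Build the truth table over {w}:
w | φ
-----
False | True
True | True
Every row evaluates to true.

Yes, it is a tautology.


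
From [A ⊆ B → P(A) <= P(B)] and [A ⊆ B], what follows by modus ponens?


Modus ponens: from (P → Q) and P, infer Q.
P = 'A ⊆ B' is asserted, and P → Q holds, so Q follows.

P(A) <= P(B).


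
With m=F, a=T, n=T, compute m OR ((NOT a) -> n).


Substitute m=F, a=T, n=T:
NOT a = F
(NOT a) -> n = F -> T = T
m OR ((NOT a) -> n) = F OR T = T

T


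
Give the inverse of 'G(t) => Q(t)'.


The inverse of (P → Q) is (¬P → ¬Q). It is equivalent to the converse, not to the original.
Here P = 'G(t)' and Q = 'Q(t)'.

If not (G(t)), then not (Q(t)).


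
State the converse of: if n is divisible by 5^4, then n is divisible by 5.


The converse of (P → Q) is (Q → P). It is not in general equivalent to the original.
Here P = 'n is divisible by 5^4' and Q = 'n is divisible by 5'.

If n is divisible by 5, then n is divisible by 5^4.


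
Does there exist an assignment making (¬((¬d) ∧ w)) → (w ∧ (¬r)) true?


Search for a satisfying assignment over {d, r, w}.
Try d=F, r=F, w=T: the formula evaluates to T.
A satisfying assignment exists.

Satisfiable.


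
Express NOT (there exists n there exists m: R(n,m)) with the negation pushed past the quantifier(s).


Negation flips each quantifier (∀↔∃) and negates the inner predicate.
¬(there exists n there exists m: φ) = for all n for all m: ¬φ.

for all n for all m: NOT(R(n,m))


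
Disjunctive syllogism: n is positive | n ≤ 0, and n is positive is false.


Disjunctive syllogism: from (P ∨ Q) and ¬P, infer Q.
One disjunct, 'n is positive', is ruled out; the other must hold.

n ≤ 0


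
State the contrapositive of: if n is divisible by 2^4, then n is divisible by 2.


The contrapositive of (P → Q) is (¬Q → ¬P); it is logically equivalent to the original.
Here P = 'n is divisible by 2^4' and Q = 'n is divisible by 2'.

If not (n is divisible by 2), then not (n is divisible by 2^4).


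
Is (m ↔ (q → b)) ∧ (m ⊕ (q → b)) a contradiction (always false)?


Truth table over {b, m, q}:
b | m | q | φ
-------------
F | F | F | F
T | F | F | F
F | T | F | F
T | T | F | F
F | F | T | F
T | F | T | F
F | T | T | F
T | T | T | F
Every row is false.

Yes, it is a contradiction.


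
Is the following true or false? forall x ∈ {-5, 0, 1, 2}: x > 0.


Evaluate the predicate on each element: -5:False, 0:False, 1:True, 2:True.
Counterexample x = -5 fails the predicate.

False


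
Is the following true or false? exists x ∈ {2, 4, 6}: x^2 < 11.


Evaluate the predicate on each element: 2:True, 4:False, 6:False.
Witness x = 2 satisfies the predicate.

True


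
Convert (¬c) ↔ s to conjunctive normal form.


Step 1: Rewrite (¬c) ↔ s as ((¬c) → s) ∧ (s → (¬c)).
Step 2: Rewrite each implication as a disjunction.
Step 3: Eliminate any double negations (¬¬X = X).

(c ∨ s) ∧ ((¬s) ∨ (¬c))


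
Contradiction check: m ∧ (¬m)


Truth table over {m}:
m | φ
-----
F | F
T | F
Every row is false.

Yes, it is a contradiction.


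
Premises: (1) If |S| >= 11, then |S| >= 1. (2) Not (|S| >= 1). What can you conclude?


Modus tollens: from (P → Q) and ¬Q, infer ¬P.
Q = '|S| >= 1' is denied; since P → Q, P must also fail.

Not (|S| >= 11).


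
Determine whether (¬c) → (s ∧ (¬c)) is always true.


Build the truth table over {c, s}:
c | s | φ
---------
F | F | F
T | F | T
F | T | T
T | T | T
Counterexample at row 1: with c=F, s=F, the formula is F.

No, it is not a tautology.


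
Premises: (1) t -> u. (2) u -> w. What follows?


Hypothetical syllogism: from (P → Q) and (Q → R), infer (P → R).
Chain the two implications through the shared middle term 'u'.

t -> w


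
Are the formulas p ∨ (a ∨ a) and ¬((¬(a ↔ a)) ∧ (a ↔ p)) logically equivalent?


Compare truth tables:
a | p | φ | ψ
-------------
F | F | F | T
T | F | T | T
F | T | T | T
T | T | T | T
They differ at row 1 (a=F, p=F): φ=F but ψ=T.

No, they are not logically equivalent.


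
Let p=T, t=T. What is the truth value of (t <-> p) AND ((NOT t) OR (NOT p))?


Substitute p=T, t=T:
t <-> p = T <-> T = T
NOT t = F
NOT p = F
(NOT t) OR (NOT p) = F OR F = F
(t <-> p) AND ((NOT t) OR (NOT p)) = T AND F = F

F


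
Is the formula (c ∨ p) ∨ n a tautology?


Build the truth table over {c, n, p}:
c | n | p | φ
-------------
F | F | F | F
T | F | F | T
F | T | F | T
T | T | F | T
F | F | T | T
T | F | T | T
F | T | T | T
T | T | T | T
Counterexample at row 1: with c=F, n=F, p=F, the formula is F.

No, it is not a tautology.


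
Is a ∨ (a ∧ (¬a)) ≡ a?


Compare truth tables:
a | φ | ψ
---------
F | F | F
T | T | T
The columns φ and ψ agree on every row.

Yes, they are logically equivalent.


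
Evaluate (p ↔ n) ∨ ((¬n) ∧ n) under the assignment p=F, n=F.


Substitute p=F, n=F:
p ↔ n = F ↔ F = T
¬n = T
(¬n) ∧ n = T ∧ F = F
(p ↔ n) ∨ ((¬n) ∧ n) = T ∨ F = T

T


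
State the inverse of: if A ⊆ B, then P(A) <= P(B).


The inverse of (P → Q) is (¬P → ¬Q). It is equivalent to the converse, not to the original.
Here P = 'A ⊆ B' and Q = 'P(A) <= P(B)'.

If not (A ⊆ B), then not (P(A) <= P(B)).


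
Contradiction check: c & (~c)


Truth table over {c}:
c | φ
-----
False | False
True | False
Every row is false.

Yes, it is a contradiction.


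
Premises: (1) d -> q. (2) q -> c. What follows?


Hypothetical syllogism: from (P → Q) and (Q → R), infer (P → R).
Chain the two implications through the shared middle term 'q'.

d -> c


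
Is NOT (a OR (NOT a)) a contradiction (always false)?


Truth table over {a}:
a | φ
-----
F | F
T | F
Every row is false.

Yes, it is a contradiction.


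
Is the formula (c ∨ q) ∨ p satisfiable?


Search for a satisfying assignment over {c, p, q}.
Try c=T, p=F, q=F: the formula evaluates to T.
A satisfying assignment exists.

Satisfiable.


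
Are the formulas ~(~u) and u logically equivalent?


Compare truth tables:
u | φ | ψ
---------
False | False | False
True | True | True
The columns φ and ψ agree on every row.

Yes, they are logically equivalent.


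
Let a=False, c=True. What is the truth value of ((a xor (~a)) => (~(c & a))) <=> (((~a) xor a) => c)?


Substitute a=False, c=True:
~a = True
a xor (~a) = False xor True = True
c & a = True & False = False
~(c & a) = True
(a xor (~a)) => (~(c & a)) = True => True = True
~a = True
(~a) xor a = True xor False = True
((~a) xor a) => c = True => True = True
((a xor (~a)) => (~(c & a))) <=> (((~a) xor a) => c) = True <=> True = True

True


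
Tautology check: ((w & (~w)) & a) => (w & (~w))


Build the truth table over {a, w}:
a | w | φ
---------
False | False | True
True | False | True
False | True | True
True | True | True
Every row evaluates to true.

Yes, it is a tautology.


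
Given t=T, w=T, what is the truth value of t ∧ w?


Conjunction is true only when both operands are true.
Substitute: t=T, w=T.
T ∧ T evaluates to T.

T


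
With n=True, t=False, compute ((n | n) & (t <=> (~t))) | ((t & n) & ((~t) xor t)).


Substitute n=True, t=False:
n | n = True | True = True
~t = True
t <=> (~t) = False <=> True = False
(n | n) & (t <=> (~t)) = True & False = False
t & n = False & True = False
~t = True
(~t) xor t = True xor False = True
(t & n) & ((~t) xor t) = False & True = False
((n | n) & (t <=> (~t))) | ((t & n) & ((~t) xor t)) = False | False = False

False


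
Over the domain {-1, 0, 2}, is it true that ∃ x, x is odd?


Evaluate the predicate on each element: -1:T, 0:F, 2:F.
Witness x = -1 satisfies the predicate.

T


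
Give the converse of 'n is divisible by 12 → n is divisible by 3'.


The converse of (P → Q) is (Q → P). It is not in general equivalent to the original.
Here P = 'n is divisible by 12' and Q = 'n is divisible by 3'.

If n is divisible by 3, then n is divisible by 12.


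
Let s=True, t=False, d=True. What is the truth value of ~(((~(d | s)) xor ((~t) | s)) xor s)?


Substitute s=True, t=False, d=True:
d | s = True | True = True
~(d | s) = False
~t = True
(~t) | s = True | True = True
(~(d | s)) xor ((~t) | s) = False xor True = True
((~(d | s)) xor ((~t) | s)) xor s = True xor True = False
~(((~(d | s)) xor ((~t) | s)) xor s) = True

True


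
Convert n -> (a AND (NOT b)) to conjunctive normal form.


Step 1: Rewrite n → (a ∧ (¬b)) as ¬n ∨ (a ∧ (¬b)).
Step 2: Distribute ∨ over ∧.

((NOT n) OR a) AND ((NOT n) OR (NOT b))


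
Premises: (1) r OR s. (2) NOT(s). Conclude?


Disjunctive syllogism: from (P ∨ Q) and ¬P, infer Q.
One disjunct, 's', is ruled out; the other must hold.

r


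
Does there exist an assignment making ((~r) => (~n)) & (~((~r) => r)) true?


Search for a satisfying assignment over {n, r}.
Try n=False, r=False: the formula evaluates to True.
A satisfying assignment exists.

Satisfiable.


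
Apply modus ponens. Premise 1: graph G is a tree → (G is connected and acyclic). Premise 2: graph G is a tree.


Modus ponens: from (P → Q) and P, infer Q.
P = 'graph G is a tree' is asserted, and P → Q holds, so Q follows.

(G is connected and acyclic).


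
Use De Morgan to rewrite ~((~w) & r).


De Morgan: the negation of a conjunction is the disjunction of the negations.
Distribute ~ across &, flipping it to |, and negate each literal.

w | (~r)


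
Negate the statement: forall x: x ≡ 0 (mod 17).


¬(forall x: φ) = exists x: ¬φ, and ¬(exists x: φ) = forall x: ¬φ.
Apply to the universal statement.

exists x: ~(x ≡ 0 (mod 17))


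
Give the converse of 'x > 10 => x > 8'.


The converse of (P → Q) is (Q → P). It is not in general equivalent to the original.
Here P = 'x > 10' and Q = 'x > 8'.

If x > 8, then x > 10.


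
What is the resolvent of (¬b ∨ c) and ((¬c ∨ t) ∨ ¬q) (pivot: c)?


The clauses contain complementary literals c and ¬c.
Resolution eliminates this pair and disjoins the remaining literals (merging duplicates).

((¬b ∨ ¬q) ∨ t)


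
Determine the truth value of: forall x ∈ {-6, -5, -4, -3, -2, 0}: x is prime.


Evaluate the predicate on each element: -6:False, -5:False, -4:False, -3:False, -2:False, 0:False.
Counterexample x = -6 fails the predicate.

False


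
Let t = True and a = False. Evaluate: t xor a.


Exclusive or is true when exactly one operand is true.
Substitute: t=True, a=False.
True xor False evaluates to True.

True


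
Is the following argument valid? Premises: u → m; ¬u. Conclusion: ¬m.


This is denying the antecedent (fallacy). There exist truth assignments where the premises are all true but the conclusion is false.

Invalid.


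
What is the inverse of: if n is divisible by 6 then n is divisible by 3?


The inverse of (P → Q) is (¬P → ¬Q). It is equivalent to the converse, not to the original.
Here P = 'n is divisible by 6' and Q = 'n is divisible by 3'.

If not (n is divisible by 6), then not (n is divisible by 3).


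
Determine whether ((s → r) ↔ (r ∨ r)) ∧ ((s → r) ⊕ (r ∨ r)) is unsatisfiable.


Truth table over {r, s}:
r | s | φ
---------
F | F | F
T | F | F
F | T | F
T | T | F
Every row is false.

Yes, it is a contradiction.


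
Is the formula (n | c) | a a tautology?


Build the truth table over {a, c, n}:
a | c | n | φ
-------------
False | False | False | False
True | False | False | True
False | True | False | True
True | True | False | True
False | False | True | True
True | False | True | True
False | True | True | True
True | True | True | True
Counterexample at row 1: with a=False, c=False, n=False, the formula is False.

No, it is not a tautology.


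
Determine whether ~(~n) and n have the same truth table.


Compare truth tables:
n | φ | ψ
---------
False | False | False
True | True | True
The columns φ and ψ agree on every row.

Yes, they are logically equivalent.


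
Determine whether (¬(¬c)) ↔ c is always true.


Build the truth table over {c}:
c | φ
-----
F | T
T | T
Every row evaluates to true.

Yes, it is a tautology.


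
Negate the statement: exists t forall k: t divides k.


Negation flips each quantifier (∀↔∃) and negates the inner predicate.
¬(exists t forall k: φ) = forall t exists k: ¬φ.

forall t exists k: ~(t divides k)


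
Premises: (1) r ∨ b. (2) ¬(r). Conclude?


Disjunctive syllogism: from (P ∨ Q) and ¬P, infer Q.
One disjunct, 'r', is ruled out; the other must hold.

b


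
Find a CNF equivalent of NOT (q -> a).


Step 1: Rewrite q → a as ¬q ∨ a.
Step 2: Negate: ¬(¬q ∨ a) = q ∧ ¬a (De Morgan + double negation).

q AND (NOT a)


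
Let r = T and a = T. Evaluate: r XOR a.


Exclusive or is true when exactly one operand is true.
Substitute: r=T, a=T.
T XOR T evaluates to F.

F


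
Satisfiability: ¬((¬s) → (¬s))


Check all 2 assignments over {s}:
s | φ
-----
F | F
T | F
No assignment makes the formula true.

Unsatisfiable.


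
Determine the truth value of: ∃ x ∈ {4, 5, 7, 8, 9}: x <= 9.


Evaluate the predicate on each element: 4:T, 5:T, 7:T, 8:T, 9:T.
Witness x = 4 satisfies the predicate.

T


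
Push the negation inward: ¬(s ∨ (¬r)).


De Morgan: the negation of a disjunction is the conjunction of the negations.
Distribute ¬ across ∨, flipping it to ∧, and negate each literal.

(¬s) ∧ r


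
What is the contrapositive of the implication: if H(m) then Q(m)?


The contrapositive of (P → Q) is (¬Q → ¬P); it is logically equivalent to the original.
Here P = 'H(m)' and Q = 'Q(m)'.

If not (Q(m)), then not (H(m)).


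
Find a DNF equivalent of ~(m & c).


Step 1: Apply De Morgan: ¬(m ∧ c) = ¬m ∨ ¬c.

(~m) | (~c)


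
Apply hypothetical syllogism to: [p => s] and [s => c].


Hypothetical syllogism: from (P → Q) and (Q → R), infer (P → R).
Chain the two implications through the shared middle term 's'.

p => c


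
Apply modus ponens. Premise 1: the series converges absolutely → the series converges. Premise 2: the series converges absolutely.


Modus ponens: from (P → Q) and P, infer Q.
P = 'the series converges absolutely' is asserted, and P → Q holds, so Q follows.

the series converges.


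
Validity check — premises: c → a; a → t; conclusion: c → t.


This matches the form of hypothetical syllogism: the conclusion follows in every model of the premises.

Valid.


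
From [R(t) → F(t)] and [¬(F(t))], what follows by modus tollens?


Modus tollens: from (P → Q) and ¬Q, infer ¬P.
Q = 'F(t)' is denied; since P → Q, P must also fail.

Not (R(t)).


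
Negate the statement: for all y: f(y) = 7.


¬(for all x: φ) = there exists x: ¬φ, and ¬(there exists x: φ) = for all x: ¬φ.
Apply to the universal statement.

there exists y: NOT(f(y) = 7)


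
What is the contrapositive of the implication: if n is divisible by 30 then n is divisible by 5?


The contrapositive of (P → Q) is (¬Q → ¬P); it is logically equivalent to the original.
Here P = 'n is divisible by 30' and Q = 'n is divisible by 5'.

If not (n is divisible by 5), then not (n is divisible by 30).


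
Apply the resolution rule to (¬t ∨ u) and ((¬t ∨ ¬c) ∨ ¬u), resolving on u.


The clauses contain complementary literals u and ¬u.
Resolution eliminates this pair and disjoins the remaining literals (merging duplicates).

(¬t ∨ ¬c)


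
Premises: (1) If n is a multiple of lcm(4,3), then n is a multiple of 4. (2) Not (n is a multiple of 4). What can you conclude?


Modus tollens: from (P → Q) and ¬Q, infer ¬P.
Q = 'n is a multiple of 4' is denied; since P → Q, P must also fail.

Not (n is a multiple of lcm(4,3)).


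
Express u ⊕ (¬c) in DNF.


Step 1: u ⊕ (¬c) is true exactly when they disagree: (u ∧ ¬(¬c)) ∨ (¬u ∧ (¬c)).
Step 2: Eliminate any double negations (¬¬X = X).

(u ∧ c) ∨ ((¬u) ∧ (¬c))


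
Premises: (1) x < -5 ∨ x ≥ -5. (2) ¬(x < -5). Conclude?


Disjunctive syllogism: from (P ∨ Q) and ¬P, infer Q.
One disjunct, 'x < -5', is ruled out; the other must hold.

x ≥ -5


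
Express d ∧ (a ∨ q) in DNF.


Step 1: Distribute ∧ over ∨: d ∧ (a ∨ q) = (d ∧ a) ∨ (d ∧ q).

(d ∧ a) ∨ (d ∧ q)


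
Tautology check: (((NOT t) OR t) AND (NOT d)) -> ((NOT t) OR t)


Build the truth table over {d, t}:
d | t | φ
---------
F | F | T
T | F | T
F | T | T
T | T | T
Every row evaluates to true.

Yes, it is a tautology.


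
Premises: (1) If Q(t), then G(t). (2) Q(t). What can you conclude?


Modus ponens: from (P → Q) and P, infer Q.
P = 'Q(t)' is asserted, and P → Q holds, so Q follows.

G(t).


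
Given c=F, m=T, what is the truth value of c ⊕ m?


Exclusive or is true when exactly one operand is true.
Substitute: c=F, m=T.
F ⊕ T evaluates to T.

T


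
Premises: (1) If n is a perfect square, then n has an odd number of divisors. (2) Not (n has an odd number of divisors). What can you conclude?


Modus tollens: from (P → Q) and ¬Q, infer ¬P.
Q = 'n has an odd number of divisors' is denied; since P → Q, P must also fail.

Not (n is a perfect square).


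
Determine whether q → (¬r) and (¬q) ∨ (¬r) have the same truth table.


Compare truth tables:
q | r | φ | ψ
-------------
F | F | T | T
T | F | T | T
F | T | T | T
T | T | F | F
The columns φ and ψ agree on every row.

Yes, they are logically equivalent.


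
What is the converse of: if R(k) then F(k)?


The converse of (P → Q) is (Q → P). It is not in general equivalent to the original.
Here P = 'R(k)' and Q = 'F(k)'.

If F(k), then R(k).


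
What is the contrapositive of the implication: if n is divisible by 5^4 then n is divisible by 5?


The contrapositive of (P → Q) is (¬Q → ¬P); it is logically equivalent to the original.
Here P = 'n is divisible by 5^4' and Q = 'n is divisible by 5'.

If not (n is divisible by 5), then not (n is divisible by 5^4).


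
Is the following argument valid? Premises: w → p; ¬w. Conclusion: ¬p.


This is denying the antecedent (fallacy). There exist truth assignments where the premises are all true but the conclusion is false.

Invalid.


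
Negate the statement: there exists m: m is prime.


¬(for all x: φ) = there exists x: ¬φ, and ¬(there exists x: φ) = for all x: ¬φ.
Apply to the existential statement.

for all m: NOT(m is prime)


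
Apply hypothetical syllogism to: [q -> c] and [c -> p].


Hypothetical syllogism: from (P → Q) and (Q → R), infer (P → R).
Chain the two implications through the shared middle term 'c'.

q -> p


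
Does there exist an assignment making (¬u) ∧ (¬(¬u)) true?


Check all 2 assignments over {u}:
u | φ
-----
F | F
T | F
No assignment makes the formula true.

Unsatisfiable.


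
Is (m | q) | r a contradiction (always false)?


Truth table over {m, q, r}:
m | q | r | φ
-------------
False | False | False | False
True | False | False | True
False | True | False | True
True | True | False | True
False | False | True | True
True | False | True | True
False | True | True | True
True | True | True | True
Satisfying assignment at row 2: m=True, q=False, r=False gives True.

No, it is not a contradiction.


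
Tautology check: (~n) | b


Build the truth table over {b, n}:
b | n | φ
---------
False | False | True
True | False | True
False | True | False
True | True | True
Counterexample at row 3: with b=False, n=True, the formula is False.

No, it is not a tautology.
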